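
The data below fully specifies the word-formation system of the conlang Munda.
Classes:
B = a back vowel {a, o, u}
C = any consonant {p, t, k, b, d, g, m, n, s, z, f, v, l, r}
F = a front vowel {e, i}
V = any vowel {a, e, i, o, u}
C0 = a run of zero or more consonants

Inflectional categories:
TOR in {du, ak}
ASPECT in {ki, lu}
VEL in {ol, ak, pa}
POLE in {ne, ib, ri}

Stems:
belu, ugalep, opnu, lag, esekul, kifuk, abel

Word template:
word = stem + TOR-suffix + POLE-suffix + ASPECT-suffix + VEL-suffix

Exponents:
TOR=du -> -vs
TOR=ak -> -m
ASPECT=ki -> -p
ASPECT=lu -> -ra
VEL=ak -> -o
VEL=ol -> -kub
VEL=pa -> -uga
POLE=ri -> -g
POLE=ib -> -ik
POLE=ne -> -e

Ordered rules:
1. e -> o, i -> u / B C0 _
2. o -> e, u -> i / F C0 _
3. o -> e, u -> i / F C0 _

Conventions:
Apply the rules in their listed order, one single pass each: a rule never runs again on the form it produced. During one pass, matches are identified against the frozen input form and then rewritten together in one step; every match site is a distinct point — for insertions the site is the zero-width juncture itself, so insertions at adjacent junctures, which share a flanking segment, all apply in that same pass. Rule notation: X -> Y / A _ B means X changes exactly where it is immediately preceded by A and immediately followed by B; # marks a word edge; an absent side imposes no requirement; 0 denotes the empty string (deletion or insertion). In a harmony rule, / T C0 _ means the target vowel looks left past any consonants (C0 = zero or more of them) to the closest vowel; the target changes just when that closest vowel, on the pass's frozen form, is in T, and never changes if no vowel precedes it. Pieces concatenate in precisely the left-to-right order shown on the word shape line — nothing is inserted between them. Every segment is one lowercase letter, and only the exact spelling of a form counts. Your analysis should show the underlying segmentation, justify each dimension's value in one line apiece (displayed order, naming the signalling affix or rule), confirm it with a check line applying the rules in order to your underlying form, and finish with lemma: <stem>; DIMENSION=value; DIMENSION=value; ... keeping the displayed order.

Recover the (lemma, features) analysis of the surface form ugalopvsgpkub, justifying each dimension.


underlying: ugalep-vs-g-p-kub
TOR=du - signalled by the affix -vs
ASPECT=ki - signalled by the affix -p
VEL=ol - signalled by the affix -kub
POLE=ri - signalled by the affix -g
check: ugalepvsgpkub -> ugalopvsgpkub -> ugalopvsgpkub -> ugalopvsgpkub
lemma: ugalep; TOR=du; ASPECT=ki; VEL=ol; POLE=ri


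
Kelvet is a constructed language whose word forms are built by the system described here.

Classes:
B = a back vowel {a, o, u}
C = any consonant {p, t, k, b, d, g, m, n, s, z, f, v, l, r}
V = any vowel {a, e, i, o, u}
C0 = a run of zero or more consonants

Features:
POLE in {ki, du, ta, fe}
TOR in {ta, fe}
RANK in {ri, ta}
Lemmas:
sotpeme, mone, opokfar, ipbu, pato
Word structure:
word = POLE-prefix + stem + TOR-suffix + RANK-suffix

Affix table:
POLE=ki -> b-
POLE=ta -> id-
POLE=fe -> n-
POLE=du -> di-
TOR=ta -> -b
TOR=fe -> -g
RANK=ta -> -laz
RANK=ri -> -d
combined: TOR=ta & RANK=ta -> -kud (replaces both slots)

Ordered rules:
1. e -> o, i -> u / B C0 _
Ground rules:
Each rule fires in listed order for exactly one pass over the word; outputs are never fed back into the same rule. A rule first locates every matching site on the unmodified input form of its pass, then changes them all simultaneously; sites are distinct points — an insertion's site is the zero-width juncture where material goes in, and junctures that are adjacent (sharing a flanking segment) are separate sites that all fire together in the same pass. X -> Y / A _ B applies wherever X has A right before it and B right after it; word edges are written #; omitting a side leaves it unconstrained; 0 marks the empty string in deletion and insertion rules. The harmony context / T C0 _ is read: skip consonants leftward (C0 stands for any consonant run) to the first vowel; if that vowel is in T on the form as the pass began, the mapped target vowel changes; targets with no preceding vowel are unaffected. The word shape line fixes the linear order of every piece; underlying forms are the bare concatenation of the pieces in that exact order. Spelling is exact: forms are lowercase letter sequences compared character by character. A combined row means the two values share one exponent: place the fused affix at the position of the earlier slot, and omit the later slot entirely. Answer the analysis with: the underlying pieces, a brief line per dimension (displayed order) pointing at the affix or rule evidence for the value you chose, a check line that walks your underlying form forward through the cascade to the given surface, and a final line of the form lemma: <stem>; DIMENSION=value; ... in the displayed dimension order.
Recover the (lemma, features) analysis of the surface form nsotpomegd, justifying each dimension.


underlying: n-sotpeme-g-d
POLE=fe - signalled by the affix n-
TOR=fe - signalled by the affix -g
RANK=ri - signalled by the affix -d
check: nsotpemegd -> nsotpomegd
lemma: sotpeme; POLE=fe; TOR=fe; RANK=ri


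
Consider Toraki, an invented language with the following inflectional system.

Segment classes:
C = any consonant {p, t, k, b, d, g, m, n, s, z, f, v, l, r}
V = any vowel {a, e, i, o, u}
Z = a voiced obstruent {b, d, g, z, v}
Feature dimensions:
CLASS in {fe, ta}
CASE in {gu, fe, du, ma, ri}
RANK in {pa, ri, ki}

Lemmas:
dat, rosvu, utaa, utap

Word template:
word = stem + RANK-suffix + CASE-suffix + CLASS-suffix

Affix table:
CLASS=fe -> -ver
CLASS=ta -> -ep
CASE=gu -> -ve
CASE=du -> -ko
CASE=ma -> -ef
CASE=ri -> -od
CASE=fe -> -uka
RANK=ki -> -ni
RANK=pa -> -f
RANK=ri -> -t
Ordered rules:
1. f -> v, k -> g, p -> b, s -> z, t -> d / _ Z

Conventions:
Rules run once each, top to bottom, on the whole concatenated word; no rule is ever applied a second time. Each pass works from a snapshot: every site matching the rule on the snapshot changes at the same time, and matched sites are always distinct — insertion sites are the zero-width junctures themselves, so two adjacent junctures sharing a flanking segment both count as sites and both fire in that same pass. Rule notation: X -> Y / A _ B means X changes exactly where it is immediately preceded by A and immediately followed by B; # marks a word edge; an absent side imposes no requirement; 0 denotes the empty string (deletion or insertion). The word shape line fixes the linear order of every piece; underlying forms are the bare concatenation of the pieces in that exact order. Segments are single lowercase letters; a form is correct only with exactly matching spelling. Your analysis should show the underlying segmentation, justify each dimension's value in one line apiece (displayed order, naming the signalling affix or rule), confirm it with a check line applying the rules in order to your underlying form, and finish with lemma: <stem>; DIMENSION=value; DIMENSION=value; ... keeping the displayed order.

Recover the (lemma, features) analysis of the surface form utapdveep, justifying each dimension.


underlying: utap-t-ve-ep
CLASS=ta - signalled by the affix -ep
CASE=gu - signalled by the affix -ve
RANK=ri - signalled by the affix -t
check: utaptveep -> utapdveep
lemma: utap; CLASS=ta; CASE=gu; RANK=ri


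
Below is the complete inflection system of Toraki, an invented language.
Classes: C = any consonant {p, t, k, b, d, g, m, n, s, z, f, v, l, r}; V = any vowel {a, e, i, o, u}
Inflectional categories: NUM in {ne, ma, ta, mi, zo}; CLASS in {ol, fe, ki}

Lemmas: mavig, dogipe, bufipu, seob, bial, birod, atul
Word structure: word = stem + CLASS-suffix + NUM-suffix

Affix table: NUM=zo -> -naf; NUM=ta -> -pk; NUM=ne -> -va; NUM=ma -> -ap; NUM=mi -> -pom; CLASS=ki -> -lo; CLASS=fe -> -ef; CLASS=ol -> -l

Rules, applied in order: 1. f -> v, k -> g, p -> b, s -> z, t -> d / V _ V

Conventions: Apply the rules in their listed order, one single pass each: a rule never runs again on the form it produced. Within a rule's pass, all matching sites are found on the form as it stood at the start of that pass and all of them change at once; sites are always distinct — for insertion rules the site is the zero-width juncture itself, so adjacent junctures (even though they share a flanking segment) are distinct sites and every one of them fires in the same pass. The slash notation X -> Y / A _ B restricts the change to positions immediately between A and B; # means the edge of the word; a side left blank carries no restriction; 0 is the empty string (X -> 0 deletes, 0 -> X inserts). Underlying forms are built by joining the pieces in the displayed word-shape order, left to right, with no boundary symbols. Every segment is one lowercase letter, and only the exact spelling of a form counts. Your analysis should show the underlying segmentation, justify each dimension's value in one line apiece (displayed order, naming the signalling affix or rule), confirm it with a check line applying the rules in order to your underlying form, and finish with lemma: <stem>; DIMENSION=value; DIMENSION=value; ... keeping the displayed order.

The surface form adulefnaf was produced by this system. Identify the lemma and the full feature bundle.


underlying: atul-ef-naf
NUM=zo - signalled by the affix -naf
CLASS=fe - signalled by the affix -ef
check: atulefnaf -> adulefnaf
lemma: atul; NUM=zo; CLASS=fe


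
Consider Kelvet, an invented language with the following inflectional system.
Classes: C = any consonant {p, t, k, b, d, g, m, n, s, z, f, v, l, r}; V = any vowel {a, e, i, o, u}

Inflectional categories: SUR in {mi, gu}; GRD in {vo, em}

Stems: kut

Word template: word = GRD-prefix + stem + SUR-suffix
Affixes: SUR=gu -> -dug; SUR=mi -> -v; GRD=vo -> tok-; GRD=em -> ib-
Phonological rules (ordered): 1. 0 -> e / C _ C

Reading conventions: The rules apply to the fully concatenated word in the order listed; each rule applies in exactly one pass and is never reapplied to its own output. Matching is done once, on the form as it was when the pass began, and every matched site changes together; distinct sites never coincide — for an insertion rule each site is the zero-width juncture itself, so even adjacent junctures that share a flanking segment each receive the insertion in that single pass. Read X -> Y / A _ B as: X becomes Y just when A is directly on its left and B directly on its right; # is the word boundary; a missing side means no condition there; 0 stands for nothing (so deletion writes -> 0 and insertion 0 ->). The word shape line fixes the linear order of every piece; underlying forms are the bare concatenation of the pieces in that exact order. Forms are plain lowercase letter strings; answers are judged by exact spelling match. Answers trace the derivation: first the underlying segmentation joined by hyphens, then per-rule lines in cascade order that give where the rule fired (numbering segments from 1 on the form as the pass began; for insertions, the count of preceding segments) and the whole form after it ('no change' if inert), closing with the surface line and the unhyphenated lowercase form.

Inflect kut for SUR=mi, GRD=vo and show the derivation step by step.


underlying: tok-kut-v
1. 0 -> e / C _ C: inserts after position(s) 3, 6: tokekutev
surface: tokekutev


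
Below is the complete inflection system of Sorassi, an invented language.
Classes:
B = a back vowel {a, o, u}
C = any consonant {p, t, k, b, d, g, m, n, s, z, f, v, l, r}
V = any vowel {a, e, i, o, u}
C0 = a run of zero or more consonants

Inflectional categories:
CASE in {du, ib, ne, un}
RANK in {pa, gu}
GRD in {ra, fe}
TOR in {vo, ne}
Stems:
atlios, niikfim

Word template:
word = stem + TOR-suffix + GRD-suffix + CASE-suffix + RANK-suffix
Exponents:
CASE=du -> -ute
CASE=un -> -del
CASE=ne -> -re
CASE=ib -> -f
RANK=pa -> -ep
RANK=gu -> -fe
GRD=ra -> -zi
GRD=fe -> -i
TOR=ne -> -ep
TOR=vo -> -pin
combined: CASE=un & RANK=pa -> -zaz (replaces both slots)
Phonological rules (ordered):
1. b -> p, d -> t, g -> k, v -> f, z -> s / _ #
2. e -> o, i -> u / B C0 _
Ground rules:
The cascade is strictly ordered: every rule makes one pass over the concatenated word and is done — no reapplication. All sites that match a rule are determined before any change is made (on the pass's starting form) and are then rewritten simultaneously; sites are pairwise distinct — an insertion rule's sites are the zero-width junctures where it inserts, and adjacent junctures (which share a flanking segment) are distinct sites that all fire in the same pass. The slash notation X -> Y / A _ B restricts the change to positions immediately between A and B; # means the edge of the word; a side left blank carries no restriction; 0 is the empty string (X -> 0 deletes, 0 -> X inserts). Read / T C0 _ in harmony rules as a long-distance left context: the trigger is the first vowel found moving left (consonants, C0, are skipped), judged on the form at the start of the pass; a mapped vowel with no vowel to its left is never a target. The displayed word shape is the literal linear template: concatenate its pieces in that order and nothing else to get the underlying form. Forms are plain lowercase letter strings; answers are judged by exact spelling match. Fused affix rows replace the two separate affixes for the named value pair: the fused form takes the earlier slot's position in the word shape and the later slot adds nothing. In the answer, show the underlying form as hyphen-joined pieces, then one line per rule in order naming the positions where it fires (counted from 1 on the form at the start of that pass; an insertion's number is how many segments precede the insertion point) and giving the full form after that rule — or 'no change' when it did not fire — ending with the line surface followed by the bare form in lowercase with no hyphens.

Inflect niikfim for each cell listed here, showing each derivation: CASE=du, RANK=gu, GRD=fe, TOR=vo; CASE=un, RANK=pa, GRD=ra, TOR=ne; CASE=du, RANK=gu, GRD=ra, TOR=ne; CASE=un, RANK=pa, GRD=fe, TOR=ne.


cell CASE=du, RANK=gu, GRD=fe, TOR=vo:
underlying: niikfim-pin-i-ute-fe
1. b -> p, d -> t, g -> k, v -> f, z -> s / _ #: no change
2. e -> o, i -> u / B C0 _: fires at position(s) 14: niikfimpiniutofe
surface: niikfimpiniutofe

cell CASE=un, RANK=pa, GRD=ra, TOR=ne:
underlying: niikfim-ep-zi-zaz
1. b -> p, d -> t, g -> k, v -> f, z -> s / _ #: fires at position(s) 14: niikfimepzizas
2. e -> o, i -> u / B C0 _: no change
surface: niikfimepzizas

cell CASE=du, RANK=gu, GRD=ra, TOR=ne:
underlying: niikfim-ep-zi-ute-fe
1. b -> p, d -> t, g -> k, v -> f, z -> s / _ #: no change
2. e -> o, i -> u / B C0 _: fires at position(s) 14: niikfimepziutofe
surface: niikfimepziutofe

cell CASE=un, RANK=pa, GRD=fe, TOR=ne:
underlying: niikfim-ep-i-zaz
1. b -> p, d -> t, g -> k, v -> f, z -> s / _ #: fires at position(s) 13: niikfimepizas
2. e -> o, i -> u / B C0 _: no change
surface: niikfimepizas


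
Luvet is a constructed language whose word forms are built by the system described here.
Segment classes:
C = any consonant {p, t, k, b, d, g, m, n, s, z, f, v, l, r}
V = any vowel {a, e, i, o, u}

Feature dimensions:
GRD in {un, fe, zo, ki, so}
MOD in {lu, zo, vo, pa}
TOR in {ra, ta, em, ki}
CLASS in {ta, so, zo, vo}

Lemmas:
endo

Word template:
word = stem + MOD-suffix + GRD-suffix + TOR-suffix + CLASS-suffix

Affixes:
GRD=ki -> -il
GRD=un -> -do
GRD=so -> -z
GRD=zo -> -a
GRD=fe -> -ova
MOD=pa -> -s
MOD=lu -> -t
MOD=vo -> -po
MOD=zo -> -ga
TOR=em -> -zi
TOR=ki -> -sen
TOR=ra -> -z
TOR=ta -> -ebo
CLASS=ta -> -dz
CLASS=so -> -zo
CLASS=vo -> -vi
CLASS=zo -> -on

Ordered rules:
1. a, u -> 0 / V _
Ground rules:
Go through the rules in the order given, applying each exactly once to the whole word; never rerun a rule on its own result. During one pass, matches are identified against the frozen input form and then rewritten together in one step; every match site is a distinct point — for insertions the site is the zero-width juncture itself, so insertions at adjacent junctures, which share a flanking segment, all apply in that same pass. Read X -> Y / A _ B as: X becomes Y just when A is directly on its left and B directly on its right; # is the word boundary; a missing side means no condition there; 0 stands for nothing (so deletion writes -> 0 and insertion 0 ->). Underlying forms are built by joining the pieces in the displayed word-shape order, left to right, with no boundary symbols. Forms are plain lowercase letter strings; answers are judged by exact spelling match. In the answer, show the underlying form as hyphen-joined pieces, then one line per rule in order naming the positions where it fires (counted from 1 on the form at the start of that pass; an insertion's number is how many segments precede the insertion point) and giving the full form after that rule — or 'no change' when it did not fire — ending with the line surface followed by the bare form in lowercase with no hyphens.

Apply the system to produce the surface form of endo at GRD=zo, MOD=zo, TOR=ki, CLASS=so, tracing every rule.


underlying: endo-ga-a-sen-zo
1. a, u -> 0 / V _: fires at position(s) 7: endogasenzo
surface: endogasenzo


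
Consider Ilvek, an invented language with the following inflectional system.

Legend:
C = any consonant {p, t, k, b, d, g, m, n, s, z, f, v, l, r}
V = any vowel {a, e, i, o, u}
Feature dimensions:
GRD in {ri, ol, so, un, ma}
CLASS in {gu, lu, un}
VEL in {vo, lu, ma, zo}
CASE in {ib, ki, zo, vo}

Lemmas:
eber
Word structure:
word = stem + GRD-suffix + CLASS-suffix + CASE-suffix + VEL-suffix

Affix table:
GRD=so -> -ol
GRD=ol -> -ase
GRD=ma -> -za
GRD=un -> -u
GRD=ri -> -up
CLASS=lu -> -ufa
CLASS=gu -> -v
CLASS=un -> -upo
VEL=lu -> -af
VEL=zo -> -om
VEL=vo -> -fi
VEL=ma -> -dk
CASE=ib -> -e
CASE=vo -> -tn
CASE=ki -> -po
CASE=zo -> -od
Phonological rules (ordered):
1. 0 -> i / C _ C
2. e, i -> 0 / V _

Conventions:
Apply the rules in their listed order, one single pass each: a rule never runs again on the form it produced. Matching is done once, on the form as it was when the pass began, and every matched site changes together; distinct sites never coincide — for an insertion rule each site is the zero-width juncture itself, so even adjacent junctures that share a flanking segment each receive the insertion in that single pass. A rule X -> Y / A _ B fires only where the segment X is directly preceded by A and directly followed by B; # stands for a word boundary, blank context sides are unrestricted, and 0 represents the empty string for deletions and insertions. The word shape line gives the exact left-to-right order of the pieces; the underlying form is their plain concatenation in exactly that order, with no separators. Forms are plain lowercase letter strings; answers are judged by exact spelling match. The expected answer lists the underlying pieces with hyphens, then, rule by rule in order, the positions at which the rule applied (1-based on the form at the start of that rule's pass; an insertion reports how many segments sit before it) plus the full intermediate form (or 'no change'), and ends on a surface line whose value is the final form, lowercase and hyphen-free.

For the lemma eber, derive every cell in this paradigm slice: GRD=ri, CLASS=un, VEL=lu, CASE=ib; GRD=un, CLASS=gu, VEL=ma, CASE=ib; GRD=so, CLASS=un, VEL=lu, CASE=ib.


cell GRD=ri, CLASS=un, VEL=lu, CASE=ib:
underlying: eber-up-upo-e-af
1. 0 -> i / C _ C: no change
2. e, i -> 0 / V _: fires at position(s) 10: eberupupoaf
surface: eberupupoaf

cell GRD=un, CLASS=gu, VEL=ma, CASE=ib:
underlying: eber-u-v-e-dk
1. 0 -> i / C _ C: inserts after position(s) 8: eberuvedik
2. e, i -> 0 / V _: no change
surface: eberuvedik

cell GRD=so, CLASS=un, VEL=lu, CASE=ib:
underlying: eber-ol-upo-e-af
1. 0 -> i / C _ C: no change
2. e, i -> 0 / V _: fires at position(s) 10: eberolupoaf
surface: eberolupoaf


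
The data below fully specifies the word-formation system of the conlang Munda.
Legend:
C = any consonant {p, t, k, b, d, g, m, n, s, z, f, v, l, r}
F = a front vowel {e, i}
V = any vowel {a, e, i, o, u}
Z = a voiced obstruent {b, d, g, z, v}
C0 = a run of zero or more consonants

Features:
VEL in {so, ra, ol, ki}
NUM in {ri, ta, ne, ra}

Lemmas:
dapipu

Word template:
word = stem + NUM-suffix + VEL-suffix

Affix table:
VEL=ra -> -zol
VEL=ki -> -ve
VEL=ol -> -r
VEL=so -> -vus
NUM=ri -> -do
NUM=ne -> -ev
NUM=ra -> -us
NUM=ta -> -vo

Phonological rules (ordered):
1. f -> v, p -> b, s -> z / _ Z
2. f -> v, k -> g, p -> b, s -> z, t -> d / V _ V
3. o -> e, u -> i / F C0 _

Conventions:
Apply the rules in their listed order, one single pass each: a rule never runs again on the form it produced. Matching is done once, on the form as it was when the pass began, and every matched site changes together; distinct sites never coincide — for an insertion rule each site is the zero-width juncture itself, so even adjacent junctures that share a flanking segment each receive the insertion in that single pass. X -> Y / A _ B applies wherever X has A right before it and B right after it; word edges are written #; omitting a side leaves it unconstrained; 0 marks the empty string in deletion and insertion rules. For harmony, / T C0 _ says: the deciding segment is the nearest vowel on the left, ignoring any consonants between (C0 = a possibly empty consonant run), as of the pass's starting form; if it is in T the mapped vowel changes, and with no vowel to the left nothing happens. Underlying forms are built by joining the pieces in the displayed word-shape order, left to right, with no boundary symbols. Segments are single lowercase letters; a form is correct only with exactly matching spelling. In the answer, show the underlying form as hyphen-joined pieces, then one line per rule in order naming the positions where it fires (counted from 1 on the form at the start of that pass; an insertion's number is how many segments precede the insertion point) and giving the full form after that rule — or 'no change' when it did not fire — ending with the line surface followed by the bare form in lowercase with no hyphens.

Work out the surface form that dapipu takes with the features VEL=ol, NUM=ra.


underlying: dapipu-us-r
1. f -> v, p -> b, s -> z / _ Z: no change
2. f -> v, k -> g, p -> b, s -> z, t -> d / V _ V: fires at position(s) 3, 5: dabibuusr
3. o -> e, u -> i / F C0 _: fires at position(s) 6: dabibiusr
surface: dabibiusr


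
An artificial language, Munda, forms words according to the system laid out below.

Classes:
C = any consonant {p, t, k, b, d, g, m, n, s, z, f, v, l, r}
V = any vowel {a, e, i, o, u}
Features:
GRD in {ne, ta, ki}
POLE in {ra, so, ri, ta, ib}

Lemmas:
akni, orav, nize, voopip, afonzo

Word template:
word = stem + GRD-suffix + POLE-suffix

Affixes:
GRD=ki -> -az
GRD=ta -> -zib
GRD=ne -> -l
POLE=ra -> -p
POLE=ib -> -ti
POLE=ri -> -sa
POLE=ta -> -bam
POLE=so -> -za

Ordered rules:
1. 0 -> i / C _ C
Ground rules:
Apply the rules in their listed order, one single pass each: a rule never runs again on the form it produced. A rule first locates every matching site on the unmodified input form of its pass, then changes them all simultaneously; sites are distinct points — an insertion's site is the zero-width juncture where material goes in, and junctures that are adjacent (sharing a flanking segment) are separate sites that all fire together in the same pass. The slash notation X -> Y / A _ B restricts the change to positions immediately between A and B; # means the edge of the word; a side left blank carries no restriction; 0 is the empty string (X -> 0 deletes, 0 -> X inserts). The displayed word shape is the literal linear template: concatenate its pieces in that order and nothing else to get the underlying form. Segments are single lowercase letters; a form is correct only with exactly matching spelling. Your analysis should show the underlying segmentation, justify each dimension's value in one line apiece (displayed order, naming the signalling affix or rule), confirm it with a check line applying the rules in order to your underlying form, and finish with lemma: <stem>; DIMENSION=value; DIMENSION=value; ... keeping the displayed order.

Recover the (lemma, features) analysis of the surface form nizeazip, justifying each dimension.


underlying: nize-az-p
GRD=ki - signalled by the affix -az
POLE=ra - signalled by the affix -p
check: nizeazp -> nizeazip
lemma: nize; GRD=ki; POLE=ra


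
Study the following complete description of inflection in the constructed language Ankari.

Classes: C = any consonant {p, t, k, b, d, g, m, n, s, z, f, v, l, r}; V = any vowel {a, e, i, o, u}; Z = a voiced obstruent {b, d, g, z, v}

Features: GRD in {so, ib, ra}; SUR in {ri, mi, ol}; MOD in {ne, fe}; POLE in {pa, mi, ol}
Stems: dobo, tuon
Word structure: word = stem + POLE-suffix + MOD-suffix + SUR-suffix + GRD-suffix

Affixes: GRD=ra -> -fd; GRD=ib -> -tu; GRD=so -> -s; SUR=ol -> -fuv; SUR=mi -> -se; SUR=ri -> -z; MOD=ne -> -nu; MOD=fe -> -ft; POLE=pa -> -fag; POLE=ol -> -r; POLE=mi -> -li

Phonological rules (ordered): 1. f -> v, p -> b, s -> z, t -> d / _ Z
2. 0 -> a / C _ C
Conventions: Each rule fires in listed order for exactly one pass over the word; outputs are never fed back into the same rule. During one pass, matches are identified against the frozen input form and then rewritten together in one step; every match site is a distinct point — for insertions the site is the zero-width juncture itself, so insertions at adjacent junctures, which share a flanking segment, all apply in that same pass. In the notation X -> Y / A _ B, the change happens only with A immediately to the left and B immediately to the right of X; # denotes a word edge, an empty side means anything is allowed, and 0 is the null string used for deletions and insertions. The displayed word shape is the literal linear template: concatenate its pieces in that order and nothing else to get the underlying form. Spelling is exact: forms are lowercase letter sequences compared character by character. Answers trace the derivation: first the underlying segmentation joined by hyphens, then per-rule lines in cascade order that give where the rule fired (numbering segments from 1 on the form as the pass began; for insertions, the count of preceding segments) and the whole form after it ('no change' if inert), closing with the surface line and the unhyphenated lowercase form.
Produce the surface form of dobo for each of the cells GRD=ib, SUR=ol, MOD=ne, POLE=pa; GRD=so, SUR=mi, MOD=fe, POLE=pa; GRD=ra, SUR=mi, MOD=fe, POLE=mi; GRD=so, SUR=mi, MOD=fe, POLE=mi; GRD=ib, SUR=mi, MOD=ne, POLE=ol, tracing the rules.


cell GRD=ib, SUR=ol, MOD=ne, POLE=pa:
underlying: dobo-fag-nu-fuv-tu
1. f -> v, p -> b, s -> z, t -> d / _ Z: no change
2. 0 -> a / C _ C: inserts after position(s) 7, 12: dobofaganufuvatu
surface: dobofaganufuvatu

cell GRD=so, SUR=mi, MOD=fe, POLE=pa:
underlying: dobo-fag-ft-se-s
1. f -> v, p -> b, s -> z, t -> d / _ Z: no change
2. 0 -> a / C _ C: inserts after position(s) 7, 8, 9: dobofagafatases
surface: dobofagafatases

cell GRD=ra, SUR=mi, MOD=fe, POLE=mi:
underlying: dobo-li-ft-se-fd
1. f -> v, p -> b, s -> z, t -> d / _ Z: fires at position(s) 11: doboliftsevd
2. 0 -> a / C _ C: inserts after position(s) 7, 8, 11: dobolifatasevad
surface: dobolifatasevad

cell GRD=so, SUR=mi, MOD=fe, POLE=mi:
underlying: dobo-li-ft-se-s
1. f -> v, p -> b, s -> z, t -> d / _ Z: no change
2. 0 -> a / C _ C: inserts after position(s) 7, 8: dobolifatases
surface: dobolifatases

cell GRD=ib, SUR=mi, MOD=ne, POLE=ol:
underlying: dobo-r-nu-se-tu
1. f -> v, p -> b, s -> z, t -> d / _ Z: no change
2. 0 -> a / C _ C: inserts after position(s) 5: doboranusetu
surface: doboranusetu


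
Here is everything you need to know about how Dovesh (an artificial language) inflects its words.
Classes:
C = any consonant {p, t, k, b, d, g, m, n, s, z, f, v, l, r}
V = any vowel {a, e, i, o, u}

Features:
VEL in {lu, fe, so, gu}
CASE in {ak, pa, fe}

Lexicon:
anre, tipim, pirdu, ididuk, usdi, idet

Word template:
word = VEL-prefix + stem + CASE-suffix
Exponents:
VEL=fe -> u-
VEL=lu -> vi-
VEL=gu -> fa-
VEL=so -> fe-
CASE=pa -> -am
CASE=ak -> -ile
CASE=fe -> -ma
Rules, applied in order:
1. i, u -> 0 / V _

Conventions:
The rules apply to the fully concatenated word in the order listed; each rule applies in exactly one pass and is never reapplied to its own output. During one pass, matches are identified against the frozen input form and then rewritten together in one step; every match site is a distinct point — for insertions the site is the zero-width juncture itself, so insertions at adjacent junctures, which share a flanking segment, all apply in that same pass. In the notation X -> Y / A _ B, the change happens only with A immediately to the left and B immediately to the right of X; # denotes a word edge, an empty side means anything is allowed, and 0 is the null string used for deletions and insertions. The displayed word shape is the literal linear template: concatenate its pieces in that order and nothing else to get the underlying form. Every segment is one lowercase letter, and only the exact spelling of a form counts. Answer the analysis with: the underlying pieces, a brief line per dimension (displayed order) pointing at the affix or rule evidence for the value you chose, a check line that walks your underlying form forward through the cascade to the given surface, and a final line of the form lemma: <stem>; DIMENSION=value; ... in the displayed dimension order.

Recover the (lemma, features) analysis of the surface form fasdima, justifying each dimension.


underlying: fa-usdi-ma
VEL=gu - signalled by the affix fa-
CASE=fe - signalled by the affix -ma
check: fausdima -> fasdima
lemma: usdi; VEL=gu; CASE=fe


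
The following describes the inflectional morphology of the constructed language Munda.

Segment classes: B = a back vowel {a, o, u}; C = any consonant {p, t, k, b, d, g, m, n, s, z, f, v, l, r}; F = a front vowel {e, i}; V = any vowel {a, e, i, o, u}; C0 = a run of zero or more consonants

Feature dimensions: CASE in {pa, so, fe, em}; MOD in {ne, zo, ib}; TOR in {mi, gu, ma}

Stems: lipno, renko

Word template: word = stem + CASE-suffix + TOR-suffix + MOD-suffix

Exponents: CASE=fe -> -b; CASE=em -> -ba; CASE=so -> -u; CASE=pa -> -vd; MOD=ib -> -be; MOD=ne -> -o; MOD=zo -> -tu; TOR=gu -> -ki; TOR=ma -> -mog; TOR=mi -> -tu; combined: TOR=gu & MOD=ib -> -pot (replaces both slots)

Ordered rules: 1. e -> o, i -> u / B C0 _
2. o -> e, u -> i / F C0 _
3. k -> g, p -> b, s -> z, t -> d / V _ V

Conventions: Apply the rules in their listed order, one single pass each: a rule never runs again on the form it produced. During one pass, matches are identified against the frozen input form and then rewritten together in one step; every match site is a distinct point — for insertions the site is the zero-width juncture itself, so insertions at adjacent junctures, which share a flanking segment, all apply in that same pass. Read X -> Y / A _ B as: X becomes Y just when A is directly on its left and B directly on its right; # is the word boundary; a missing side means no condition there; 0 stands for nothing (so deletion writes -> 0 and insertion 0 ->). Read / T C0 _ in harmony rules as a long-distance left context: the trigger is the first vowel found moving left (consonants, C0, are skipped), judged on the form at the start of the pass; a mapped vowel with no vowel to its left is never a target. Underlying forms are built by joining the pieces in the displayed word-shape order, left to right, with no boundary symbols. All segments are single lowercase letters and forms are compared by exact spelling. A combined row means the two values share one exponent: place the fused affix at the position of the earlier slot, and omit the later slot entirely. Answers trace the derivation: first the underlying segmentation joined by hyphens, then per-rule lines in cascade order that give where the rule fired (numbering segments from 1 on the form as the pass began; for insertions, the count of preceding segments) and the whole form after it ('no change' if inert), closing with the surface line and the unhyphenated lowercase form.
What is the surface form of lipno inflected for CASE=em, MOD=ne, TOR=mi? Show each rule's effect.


underlying: lipno-ba-tu-o
1. e -> o, i -> u / B C0 _: no change
2. o -> e, u -> i / F C0 _: fires at position(s) 5: lipnebatuo
3. k -> g, p -> b, s -> z, t -> d / V _ V: fires at position(s) 8: lipnebaduo
surface: lipnebaduo


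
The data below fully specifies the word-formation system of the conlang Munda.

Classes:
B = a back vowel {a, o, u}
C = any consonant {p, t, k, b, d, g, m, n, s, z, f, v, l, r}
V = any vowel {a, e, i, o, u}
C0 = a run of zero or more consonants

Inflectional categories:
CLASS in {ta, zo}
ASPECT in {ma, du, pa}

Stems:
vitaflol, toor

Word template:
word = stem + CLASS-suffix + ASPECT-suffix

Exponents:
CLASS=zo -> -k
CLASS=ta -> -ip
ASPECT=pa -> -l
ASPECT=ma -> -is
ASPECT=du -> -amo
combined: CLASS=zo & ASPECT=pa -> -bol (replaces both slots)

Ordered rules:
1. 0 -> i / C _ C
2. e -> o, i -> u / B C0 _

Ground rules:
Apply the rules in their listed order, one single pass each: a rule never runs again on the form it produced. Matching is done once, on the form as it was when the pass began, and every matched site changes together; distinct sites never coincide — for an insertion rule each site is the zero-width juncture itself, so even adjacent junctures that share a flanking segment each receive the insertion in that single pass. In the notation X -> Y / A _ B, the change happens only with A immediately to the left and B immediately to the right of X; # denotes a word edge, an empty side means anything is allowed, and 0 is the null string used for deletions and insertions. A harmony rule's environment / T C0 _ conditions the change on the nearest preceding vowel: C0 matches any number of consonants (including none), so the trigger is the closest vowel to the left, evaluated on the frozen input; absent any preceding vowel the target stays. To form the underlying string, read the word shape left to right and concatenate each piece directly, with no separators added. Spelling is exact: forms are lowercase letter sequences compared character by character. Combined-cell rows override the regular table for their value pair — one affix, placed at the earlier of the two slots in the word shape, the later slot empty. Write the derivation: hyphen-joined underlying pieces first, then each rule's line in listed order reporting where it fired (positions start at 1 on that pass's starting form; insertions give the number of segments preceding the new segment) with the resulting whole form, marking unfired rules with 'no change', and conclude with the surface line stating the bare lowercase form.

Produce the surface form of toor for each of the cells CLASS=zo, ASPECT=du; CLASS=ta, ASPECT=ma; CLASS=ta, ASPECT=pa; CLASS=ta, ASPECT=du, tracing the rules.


cell CLASS=zo, ASPECT=du:
underlying: toor-k-amo
1. 0 -> i / C _ C: inserts after position(s) 4: toorikamo
2. e -> o, i -> u / B C0 _: fires at position(s) 5: toorukamo
surface: toorukamo

cell CLASS=ta, ASPECT=ma:
underlying: toor-ip-is
1. 0 -> i / C _ C: no change
2. e -> o, i -> u / B C0 _: fires at position(s) 5: toorupis
surface: toorupis

cell CLASS=ta, ASPECT=pa:
underlying: toor-ip-l
1. 0 -> i / C _ C: inserts after position(s) 6: tooripil
2. e -> o, i -> u / B C0 _: fires at position(s) 5: toorupil
surface: toorupil

cell CLASS=ta, ASPECT=du:
underlying: toor-ip-amo
1. 0 -> i / C _ C: no change
2. e -> o, i -> u / B C0 _: fires at position(s) 5: toorupamo
surface: toorupamo


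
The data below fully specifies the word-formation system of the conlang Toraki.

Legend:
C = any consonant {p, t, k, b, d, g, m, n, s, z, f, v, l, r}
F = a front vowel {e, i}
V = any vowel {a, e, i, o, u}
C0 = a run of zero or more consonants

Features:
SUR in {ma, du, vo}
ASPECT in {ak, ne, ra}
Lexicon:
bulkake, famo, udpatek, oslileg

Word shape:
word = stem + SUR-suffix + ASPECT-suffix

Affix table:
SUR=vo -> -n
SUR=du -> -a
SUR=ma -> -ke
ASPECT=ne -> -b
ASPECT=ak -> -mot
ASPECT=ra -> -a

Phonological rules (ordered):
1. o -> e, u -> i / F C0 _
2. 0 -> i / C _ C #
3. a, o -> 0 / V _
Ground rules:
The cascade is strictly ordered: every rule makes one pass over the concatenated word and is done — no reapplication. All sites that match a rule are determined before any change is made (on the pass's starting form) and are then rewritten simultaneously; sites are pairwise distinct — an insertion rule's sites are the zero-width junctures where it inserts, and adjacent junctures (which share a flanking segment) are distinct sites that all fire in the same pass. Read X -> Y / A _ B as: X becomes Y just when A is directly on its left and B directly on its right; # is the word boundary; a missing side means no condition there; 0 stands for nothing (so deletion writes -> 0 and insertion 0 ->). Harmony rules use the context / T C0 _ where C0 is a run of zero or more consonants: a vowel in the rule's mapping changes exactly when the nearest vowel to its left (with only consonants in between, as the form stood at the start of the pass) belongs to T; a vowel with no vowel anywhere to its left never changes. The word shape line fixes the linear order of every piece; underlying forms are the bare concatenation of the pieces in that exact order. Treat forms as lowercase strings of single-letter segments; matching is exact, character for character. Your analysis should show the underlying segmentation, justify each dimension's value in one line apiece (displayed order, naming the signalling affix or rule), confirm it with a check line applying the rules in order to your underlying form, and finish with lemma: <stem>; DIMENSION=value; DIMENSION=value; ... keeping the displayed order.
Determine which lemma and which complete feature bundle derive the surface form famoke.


underlying: famo-ke-a
SUR=ma - signalled by the affix -ke
ASPECT=ra - signalled by the affix -a
check: famokea -> famokea -> famokea -> famoke
lemma: famo; SUR=ma; ASPECT=ra


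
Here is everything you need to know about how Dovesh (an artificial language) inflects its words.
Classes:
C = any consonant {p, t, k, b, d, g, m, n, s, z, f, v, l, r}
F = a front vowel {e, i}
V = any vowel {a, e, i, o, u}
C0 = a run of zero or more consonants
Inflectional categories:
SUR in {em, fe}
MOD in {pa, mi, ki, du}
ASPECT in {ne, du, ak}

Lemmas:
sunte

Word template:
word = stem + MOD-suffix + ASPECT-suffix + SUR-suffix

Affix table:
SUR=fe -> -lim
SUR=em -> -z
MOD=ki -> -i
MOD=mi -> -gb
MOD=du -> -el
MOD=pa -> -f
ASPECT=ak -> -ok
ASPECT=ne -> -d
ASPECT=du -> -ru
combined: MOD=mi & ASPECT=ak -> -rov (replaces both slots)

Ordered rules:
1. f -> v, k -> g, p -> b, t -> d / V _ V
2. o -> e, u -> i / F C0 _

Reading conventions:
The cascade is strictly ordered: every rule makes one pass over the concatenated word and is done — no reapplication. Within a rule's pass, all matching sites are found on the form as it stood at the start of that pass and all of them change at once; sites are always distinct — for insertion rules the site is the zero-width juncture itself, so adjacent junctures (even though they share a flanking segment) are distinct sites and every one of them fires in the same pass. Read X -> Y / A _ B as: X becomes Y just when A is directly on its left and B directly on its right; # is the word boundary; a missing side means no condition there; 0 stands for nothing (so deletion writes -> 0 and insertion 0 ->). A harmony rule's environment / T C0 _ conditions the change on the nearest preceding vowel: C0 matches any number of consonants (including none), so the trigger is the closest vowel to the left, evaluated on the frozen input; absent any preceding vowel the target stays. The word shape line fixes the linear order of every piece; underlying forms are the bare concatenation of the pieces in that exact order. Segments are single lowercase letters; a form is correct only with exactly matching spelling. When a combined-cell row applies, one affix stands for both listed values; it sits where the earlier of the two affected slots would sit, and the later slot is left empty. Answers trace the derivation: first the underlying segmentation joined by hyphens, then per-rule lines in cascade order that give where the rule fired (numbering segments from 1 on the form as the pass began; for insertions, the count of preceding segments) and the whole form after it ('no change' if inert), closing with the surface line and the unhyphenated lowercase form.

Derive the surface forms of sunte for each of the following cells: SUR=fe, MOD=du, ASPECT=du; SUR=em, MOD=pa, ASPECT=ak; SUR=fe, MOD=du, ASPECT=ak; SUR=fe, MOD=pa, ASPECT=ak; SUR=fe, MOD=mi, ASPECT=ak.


cell SUR=fe, MOD=du, ASPECT=du:
underlying: sunte-el-ru-lim
1. f -> v, k -> g, p -> b, t -> d / V _ V: no change
2. o -> e, u -> i / F C0 _: fires at position(s) 9: sunteelrilim
surface: sunteelrilim

cell SUR=em, MOD=pa, ASPECT=ak:
underlying: sunte-f-ok-z
1. f -> v, k -> g, p -> b, t -> d / V _ V: fires at position(s) 6: suntevokz
2. o -> e, u -> i / F C0 _: fires at position(s) 7: suntevekz
surface: suntevekz

cell SUR=fe, MOD=du, ASPECT=ak:
underlying: sunte-el-ok-lim
1. f -> v, k -> g, p -> b, t -> d / V _ V: no change
2. o -> e, u -> i / F C0 _: fires at position(s) 8: sunteeleklim
surface: sunteeleklim

cell SUR=fe, MOD=pa, ASPECT=ak:
underlying: sunte-f-ok-lim
1. f -> v, k -> g, p -> b, t -> d / V _ V: fires at position(s) 6: suntevoklim
2. o -> e, u -> i / F C0 _: fires at position(s) 7: sunteveklim
surface: sunteveklim

cell SUR=fe, MOD=mi, ASPECT=ak:
underlying: sunte-rov-lim
1. f -> v, k -> g, p -> b, t -> d / V _ V: no change
2. o -> e, u -> i / F C0 _: fires at position(s) 7: sunterevlim
surface: sunterevlim
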